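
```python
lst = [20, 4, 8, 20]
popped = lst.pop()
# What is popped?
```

20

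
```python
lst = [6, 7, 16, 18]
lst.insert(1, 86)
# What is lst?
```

[6, 86, 7, 16, 18]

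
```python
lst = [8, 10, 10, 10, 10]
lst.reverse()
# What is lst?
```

[10, 10, 10, 10, 8]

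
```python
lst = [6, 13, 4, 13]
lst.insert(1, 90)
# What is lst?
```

[6, 90, 13, 4, 13]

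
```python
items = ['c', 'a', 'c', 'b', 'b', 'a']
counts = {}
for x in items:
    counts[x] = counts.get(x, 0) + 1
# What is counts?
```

Initial: counts = {}, items = ['c', 'a', 'c', 'b', 'b', 'a']
See 'c': counts = {'c': 1}
See 'a': counts = {'c': 1, 'a': 1}
See 'c': counts = {'c': 2, 'a': 1}
See 'b': counts = {'c': 2, 'a': 1, 'b': 1}
See 'b': counts = {'c': 2, 'a': 1, 'b': 2}
See 'a': counts = {'c': 2, 'a': 2, 'b': 2}

{'c': 2, 'a': 2, 'b': 2}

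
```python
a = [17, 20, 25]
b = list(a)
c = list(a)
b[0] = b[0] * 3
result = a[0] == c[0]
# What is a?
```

After line 1: a = [17, 20, 25]
After line 2 (b = list(a), copy): a = [17, 20, 25], b = [17, 20, 25]
After line 3 (c = list(a) is a copy, new object): c = [17, 20, 25]
After line 4 (b[0] = 17 * 3 = 51; only b mutates (copy)): a = [17, 20, 25], b = [51, 20, 25], c = [17, 20, 25]
After line 5 (a[0] = 17, c[0] = 17; result = True)

[17, 20, 25]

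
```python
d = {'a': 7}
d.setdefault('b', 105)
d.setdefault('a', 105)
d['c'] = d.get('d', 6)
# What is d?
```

After line 1: d = {'a': 7}
After line 2 (setdefault adds 'b'=105): d = {'a': 7, 'b': 105}
After line 3 (setdefault 'a' no-op, already exists): d = {'a': 7, 'b': 105}
After line 4 (get('d', 6) returns default since 'd' not in d): d = {'a': 7, 'b': 105, 'c': 6}

{'a': 7, 'b': 105, 'c': 6}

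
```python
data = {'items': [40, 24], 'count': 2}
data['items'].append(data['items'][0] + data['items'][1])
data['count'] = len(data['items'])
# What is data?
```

After line 1: data = {'items': [40, 24], 'count': 2}
After line 2 (append 40 + 24 = 64): data = {'items': [40, 24, 64], 'count': 2}
After line 3 (count = len(items) = 3): data = {'items': [40, 24, 64], 'count': 3}

{'items': [40, 24, 64], 'count': 3}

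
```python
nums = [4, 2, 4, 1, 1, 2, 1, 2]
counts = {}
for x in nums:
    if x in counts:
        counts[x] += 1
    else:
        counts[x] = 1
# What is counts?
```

Initial: counts = {}, nums = [4, 2, 4, 1, 1, 2, 1, 2]
See 4: counts = {4: 1}
See 2: counts = {4: 1, 2: 1}
See 4: counts = {4: 2, 2: 1}
See 1: counts = {4: 2, 2: 1, 1: 1}
See 1: counts = {4: 2, 2: 1, 1: 2}
See 2: counts = {4: 2, 2: 2, 1: 2}
See 1: counts = {4: 2, 2: 2, 1: 3}
See 2: counts = {4: 2, 2: 3, 1: 3}

{4: 2, 2: 3, 1: 3}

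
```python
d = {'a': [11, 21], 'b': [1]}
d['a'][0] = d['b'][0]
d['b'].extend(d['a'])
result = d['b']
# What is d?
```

After line 1: d = {'a': [11, 21], 'b': [1]}
After line 2 (a[0] = b[0] = 1): d = {'a': [1, 21], 'b': [1]}
After line 3 (b.extend(a) appends [1, 21]): d = {'a': [1, 21], 'b': [1, 1, 21]}
After line 4: result = d['b'] = [1, 1, 21]

{'a': [1, 21], 'b': [1, 1, 21]}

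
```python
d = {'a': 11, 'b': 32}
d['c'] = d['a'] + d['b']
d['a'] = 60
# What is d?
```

After line 1: d = {'a': 11, 'b': 32}
After line 2 (d['c'] = 11 + 32): d = {'a': 11, 'b': 32, 'c': 43}
After line 3: d = {'a': 60, 'b': 32, 'c': 43}

{'a': 60, 'b': 32, 'c': 43}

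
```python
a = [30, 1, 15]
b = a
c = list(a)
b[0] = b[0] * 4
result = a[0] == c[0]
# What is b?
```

After line 1: a = [30, 1, 15]
After line 2 (b = a, alias): a = [30, 1, 15], b = [30, 1, 15]
After line 3 (c = list(a) is a copy, new object): c = [30, 1, 15]
After line 4 (b[0] = 30 * 4 = 120; mutates shared a/b): a = b = [120, 1, 15], c = [30, 1, 15]
After line 5 (a[0] = 120, c[0] = 30; result = False)

[120, 1, 15]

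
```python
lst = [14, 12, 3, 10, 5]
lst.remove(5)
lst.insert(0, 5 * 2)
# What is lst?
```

After line 1: lst = [14, 12, 3, 10, 5]
After line 2 (remove first 5): lst = [14, 12, 3, 10]
After line 3 (insert 10 at index 0): lst = [10, 14, 12, 3, 10]

[10, 14, 12, 3, 10]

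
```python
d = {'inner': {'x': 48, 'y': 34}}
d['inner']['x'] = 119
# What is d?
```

After line 1: d = {'inner': {'x': 48, 'y': 34}}
After line 2 (inner x overwritten): d = {'inner': {'x': 119, 'y': 34}}

{'inner': {'x': 119, 'y': 34}}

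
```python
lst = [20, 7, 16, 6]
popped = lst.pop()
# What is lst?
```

[20, 7, 16]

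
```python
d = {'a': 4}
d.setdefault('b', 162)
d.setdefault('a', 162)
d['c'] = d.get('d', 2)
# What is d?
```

After line 1: d = {'a': 4}
After line 2 (setdefault adds 'b'=162): d = {'a': 4, 'b': 162}
After line 3 (setdefault 'a' no-op, already exists): d = {'a': 4, 'b': 162}
After line 4 (get('d', 2) returns default since 'd' not in d): d = {'a': 4, 'b': 162, 'c': 2}

{'a': 4, 'b': 162, 'c': 2}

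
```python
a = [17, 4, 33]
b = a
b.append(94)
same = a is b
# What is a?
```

After line 1: a = [17, 4, 33]
After line 2 (b = a is an alias, same object): a = [17, 4, 33], b = [17, 4, 33]
After line 3 (b.append mutates the shared list): a = [17, 4, 33, 94], b = [17, 4, 33, 94]
After line 4 (same = a is b; same object -> True): same = True

[17, 4, 33, 94]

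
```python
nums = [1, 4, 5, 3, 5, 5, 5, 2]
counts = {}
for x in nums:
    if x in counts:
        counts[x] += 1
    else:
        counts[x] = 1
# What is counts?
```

Initial: counts = {}, nums = [1, 4, 5, 3, 5, 5, 5, 2]
See 1: counts = {1: 1}
See 4: counts = {1: 1, 4: 1}
See 5: counts = {1: 1, 4: 1, 5: 1}
See 3: counts = {1: 1, 4: 1, 5: 1, 3: 1}
See 5: counts = {1: 1, 4: 1, 5: 2, 3: 1}
See 5: counts = {1: 1, 4: 1, 5: 3, 3: 1}
See 5: counts = {1: 1, 4: 1, 5: 4, 3: 1}
See 2: counts = {1: 1, 4: 1, 5: 4, 3: 1, 2: 1}

{1: 1, 4: 1, 5: 4, 3: 1, 2: 1}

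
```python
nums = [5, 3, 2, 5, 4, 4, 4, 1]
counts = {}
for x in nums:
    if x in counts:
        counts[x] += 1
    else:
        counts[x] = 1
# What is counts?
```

Initial: counts = {}, nums = [5, 3, 2, 5, 4, 4, 4, 1]
See 5: counts = {5: 1}
See 3: counts = {5: 1, 3: 1}
See 2: counts = {5: 1, 3: 1, 2: 1}
See 5: counts = {5: 2, 3: 1, 2: 1}
See 4: counts = {5: 2, 3: 1, 2: 1, 4: 1}
See 4: counts = {5: 2, 3: 1, 2: 1, 4: 2}
See 4: counts = {5: 2, 3: 1, 2: 1, 4: 3}
See 1: counts = {5: 2, 3: 1, 2: 1, 4: 3, 1: 1}

{5: 2, 3: 1, 2: 1, 4: 3, 1: 1}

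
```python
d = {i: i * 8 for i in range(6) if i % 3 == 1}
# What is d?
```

{1: 8, 4: 32}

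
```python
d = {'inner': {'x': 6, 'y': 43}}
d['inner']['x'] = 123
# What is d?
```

After line 1: d = {'inner': {'x': 6, 'y': 43}}
After line 2 (inner x overwritten): d = {'inner': {'x': 123, 'y': 43}}

{'inner': {'x': 123, 'y': 43}}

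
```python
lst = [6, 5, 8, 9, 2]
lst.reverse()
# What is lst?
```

[2, 9, 8, 5, 6]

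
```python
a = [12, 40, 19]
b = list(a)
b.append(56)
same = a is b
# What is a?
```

After line 1: a = [12, 40, 19]
After line 2 (b = list(a) is a shallow copy, new object): a = [12, 40, 19], b = [12, 40, 19]
After line 3 (append only mutates b): a = [12, 40, 19], b = [12, 40, 19, 56]
After line 4 (same = a is b; different objects -> False): same = False

[12, 40, 19]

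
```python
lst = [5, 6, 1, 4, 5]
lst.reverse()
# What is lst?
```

[5, 4, 1, 6, 5]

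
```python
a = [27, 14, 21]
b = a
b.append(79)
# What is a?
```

After line 1: a = [27, 14, 21]
After line 2 (b = a is an alias, same object): a = [27, 14, 21], b = [27, 14, 21]
After line 3 (b.append mutates the shared list): a = [27, 14, 21, 79], b = [27, 14, 21, 79]

[27, 14, 21, 79]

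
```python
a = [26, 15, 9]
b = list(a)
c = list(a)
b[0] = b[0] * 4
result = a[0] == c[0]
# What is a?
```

After line 1: a = [26, 15, 9]
After line 2 (b = list(a), copy): a = [26, 15, 9], b = [26, 15, 9]
After line 3 (c = list(a) is a copy, new object): c = [26, 15, 9]
After line 4 (b[0] = 26 * 4 = 104; only b mutates (copy)): a = [26, 15, 9], b = [104, 15, 9], c = [26, 15, 9]
After line 5 (a[0] = 26, c[0] = 26; result = True)

[26, 15, 9]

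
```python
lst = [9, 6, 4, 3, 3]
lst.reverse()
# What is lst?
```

[3, 3, 4, 6, 9]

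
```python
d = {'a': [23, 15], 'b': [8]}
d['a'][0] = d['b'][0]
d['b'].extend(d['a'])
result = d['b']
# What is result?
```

After line 1: d = {'a': [23, 15], 'b': [8]}
After line 2 (a[0] = b[0] = 8): d = {'a': [8, 15], 'b': [8]}
After line 3 (b.extend(a) appends [8, 15]): d = {'a': [8, 15], 'b': [8, 8, 15]}
After line 4: result = d['b'] = [8, 8, 15]

[8, 8, 15]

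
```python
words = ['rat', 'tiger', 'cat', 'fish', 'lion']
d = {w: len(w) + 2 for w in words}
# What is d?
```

{'rat': 5, 'tiger': 7, 'cat': 5, 'fish': 6, 'lion': 6}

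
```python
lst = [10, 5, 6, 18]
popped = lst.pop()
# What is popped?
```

18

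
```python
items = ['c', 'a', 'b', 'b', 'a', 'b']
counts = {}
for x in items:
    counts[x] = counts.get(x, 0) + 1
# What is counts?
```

Initial: counts = {}, items = ['c', 'a', 'b', 'b', 'a', 'b']
See 'c': counts = {'c': 1}
See 'a': counts = {'c': 1, 'a': 1}
See 'b': counts = {'c': 1, 'a': 1, 'b': 1}
See 'b': counts = {'c': 1, 'a': 1, 'b': 2}
See 'a': counts = {'c': 1, 'a': 2, 'b': 2}
See 'b': counts = {'c': 1, 'a': 2, 'b': 3}

{'c': 1, 'a': 2, 'b': 3}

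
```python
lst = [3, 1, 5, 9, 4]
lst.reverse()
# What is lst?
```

[4, 9, 5, 1, 3]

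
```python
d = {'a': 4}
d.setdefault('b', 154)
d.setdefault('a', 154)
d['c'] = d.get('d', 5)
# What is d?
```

After line 1: d = {'a': 4}
After line 2 (setdefault adds 'b'=154): d = {'a': 4, 'b': 154}
After line 3 (setdefault 'a' no-op, already exists): d = {'a': 4, 'b': 154}
After line 4 (get('d', 5) returns default since 'd' not in d): d = {'a': 4, 'b': 154, 'c': 5}

{'a': 4, 'b': 154, 'c': 5}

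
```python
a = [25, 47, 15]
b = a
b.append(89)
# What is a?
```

After line 1: a = [25, 47, 15]
After line 2 (b = a is an alias, same object): a = [25, 47, 15], b = [25, 47, 15]
After line 3 (b.append mutates the shared list): a = [25, 47, 15, 89], b = [25, 47, 15, 89]

[25, 47, 15, 89]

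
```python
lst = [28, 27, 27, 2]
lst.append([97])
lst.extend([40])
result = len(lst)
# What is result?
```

After line 1: lst = [28, 27, 27, 2]
After line 2 (append adds [97] as single element): lst = [28, 27, 27, 2, [97]]
After line 3 (extend unpacks [40], adds 40): lst = [28, 27, 27, 2, [97], 40]
After line 4: result = len(lst) = 6

6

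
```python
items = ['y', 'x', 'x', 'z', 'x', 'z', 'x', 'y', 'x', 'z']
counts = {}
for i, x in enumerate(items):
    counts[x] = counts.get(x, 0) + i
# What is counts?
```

Initial: counts = {}, items = ['y', 'x', 'x', 'z', 'x', 'z', 'x', 'y', 'x', 'z']
i=0, x='y': counts = {'y': 0}
i=1, x='x': counts = {'y': 0, 'x': 1}
i=2, x='x': counts = {'y': 0, 'x': 3}
i=3, x='z': counts = {'y': 0, 'x': 3, 'z': 3}
i=4, x='x': counts = {'y': 0, 'x': 7, 'z': 3}
i=5, x='z': counts = {'y': 0, 'x': 7, 'z': 8}
i=6, x='x': counts = {'y': 0, 'x': 13, 'z': 8}
i=7, x='y': counts = {'y': 7, 'x': 13, 'z': 8}
i=8, x='x': counts = {'y': 7, 'x': 21, 'z': 8}
i=9, x='z': counts = {'y': 7, 'x': 21, 'z': 17}

{'y': 7, 'x': 21, 'z': 17}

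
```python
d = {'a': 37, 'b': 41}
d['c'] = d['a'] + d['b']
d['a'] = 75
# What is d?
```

After line 1: d = {'a': 37, 'b': 41}
After line 2 (d['c'] = 37 + 41): d = {'a': 37, 'b': 41, 'c': 78}
After line 3: d = {'a': 75, 'b': 41, 'c': 78}

{'a': 75, 'b': 41, 'c': 78}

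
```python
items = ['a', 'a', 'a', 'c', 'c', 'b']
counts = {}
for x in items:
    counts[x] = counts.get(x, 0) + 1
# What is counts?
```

Initial: counts = {}, items = ['a', 'a', 'a', 'c', 'c', 'b']
See 'a': counts = {'a': 1}
See 'a': counts = {'a': 2}
See 'a': counts = {'a': 3}
See 'c': counts = {'a': 3, 'c': 1}
See 'c': counts = {'a': 3, 'c': 2}
See 'b': counts = {'a': 3, 'c': 2, 'b': 1}

{'a': 3, 'c': 2, 'b': 1}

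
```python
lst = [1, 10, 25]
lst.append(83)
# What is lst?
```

[1, 10, 25, 83]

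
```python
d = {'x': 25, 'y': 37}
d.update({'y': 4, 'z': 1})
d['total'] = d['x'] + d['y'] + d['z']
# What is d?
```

After line 1: d = {'x': 25, 'y': 37}
After line 2 (y overwritten, z added): d = {'x': 25, 'y': 4, 'z': 1}
After line 3 (total = 25 + 4 + 1 = 30): d = {'x': 25, 'y': 4, 'z': 1, 'total': 30}

{'x': 25, 'y': 4, 'z': 1, 'total': 30}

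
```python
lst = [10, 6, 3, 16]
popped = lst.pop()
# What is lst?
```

[10, 6, 3]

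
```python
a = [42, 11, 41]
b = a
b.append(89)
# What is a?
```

After line 1: a = [42, 11, 41]
After line 2 (b = a is an alias, same object): a = [42, 11, 41], b = [42, 11, 41]
After line 3 (b.append mutates the shared list): a = [42, 11, 41, 89], b = [42, 11, 41, 89]

[42, 11, 41, 89]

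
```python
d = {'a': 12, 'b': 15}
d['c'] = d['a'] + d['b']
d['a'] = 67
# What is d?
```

After line 1: d = {'a': 12, 'b': 15}
After line 2 (d['c'] = 12 + 15): d = {'a': 12, 'b': 15, 'c': 27}
After line 3: d = {'a': 67, 'b': 15, 'c': 27}

{'a': 67, 'b': 15, 'c': 27}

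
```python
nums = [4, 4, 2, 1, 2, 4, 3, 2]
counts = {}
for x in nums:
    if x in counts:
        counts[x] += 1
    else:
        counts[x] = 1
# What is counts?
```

Initial: counts = {}, nums = [4, 4, 2, 1, 2, 4, 3, 2]
See 4: counts = {4: 1}
See 4: counts = {4: 2}
See 2: counts = {4: 2, 2: 1}
See 1: counts = {4: 2, 2: 1, 1: 1}
See 2: counts = {4: 2, 2: 2, 1: 1}
See 4: counts = {4: 3, 2: 2, 1: 1}
See 3: counts = {4: 3, 2: 2, 1: 1, 3: 1}
See 2: counts = {4: 3, 2: 3, 1: 1, 3: 1}

{4: 3, 2: 3, 1: 1, 3: 1}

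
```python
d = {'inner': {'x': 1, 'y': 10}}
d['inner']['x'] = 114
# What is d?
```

After line 1: d = {'inner': {'x': 1, 'y': 10}}
After line 2 (inner x overwritten): d = {'inner': {'x': 114, 'y': 10}}

{'inner': {'x': 114, 'y': 10}}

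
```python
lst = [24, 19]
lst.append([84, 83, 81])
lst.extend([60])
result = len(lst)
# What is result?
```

After line 1: lst = [24, 19]
After line 2 (append adds [84, 83, 81] as single element): lst = [24, 19, [84, 83, 81]]
After line 3 (extend unpacks [60], adds 60): lst = [24, 19, [84, 83, 81], 60]
After line 4: result = len(lst) = 4

4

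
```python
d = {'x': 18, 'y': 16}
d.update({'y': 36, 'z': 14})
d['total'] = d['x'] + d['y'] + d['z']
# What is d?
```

After line 1: d = {'x': 18, 'y': 16}
After line 2 (y overwritten, z added): d = {'x': 18, 'y': 36, 'z': 14}
After line 3 (total = 18 + 36 + 14 = 68): d = {'x': 18, 'y': 36, 'z': 14, 'total': 68}

{'x': 18, 'y': 36, 'z': 14, 'total': 68}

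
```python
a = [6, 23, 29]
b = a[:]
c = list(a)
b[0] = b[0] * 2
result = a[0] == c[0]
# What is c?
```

After line 1: a = [6, 23, 29]
After line 2 (b = a[:], copy): a = [6, 23, 29], b = [6, 23, 29]
After line 3 (c = list(a) is a copy, new object): c = [6, 23, 29]
After line 4 (b[0] = 6 * 2 = 12; only b mutates (copy)): a = [6, 23, 29], b = [12, 23, 29], c = [6, 23, 29]
After line 5 (a[0] = 6, c[0] = 6; result = True)

[6, 23, 29]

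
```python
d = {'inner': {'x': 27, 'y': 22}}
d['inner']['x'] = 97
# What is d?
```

After line 1: d = {'inner': {'x': 27, 'y': 22}}
After line 2 (inner x overwritten): d = {'inner': {'x': 97, 'y': 22}}

{'inner': {'x': 97, 'y': 22}}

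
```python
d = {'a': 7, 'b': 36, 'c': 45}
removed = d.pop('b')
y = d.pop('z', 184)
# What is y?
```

After line 1: d = {'a': 7, 'b': 36, 'c': 45}
After line 2 (pop 'b' returns 36): d = {'a': 7, 'c': 45}, removed = 36
After line 3 (pop 'z' missing, returns default 184): d = {'a': 7, 'c': 45}, y = 184

184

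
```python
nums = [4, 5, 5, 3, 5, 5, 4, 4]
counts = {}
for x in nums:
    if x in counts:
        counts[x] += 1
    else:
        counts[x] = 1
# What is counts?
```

Initial: counts = {}, nums = [4, 5, 5, 3, 5, 5, 4, 4]
See 4: counts = {4: 1}
See 5: counts = {4: 1, 5: 1}
See 5: counts = {4: 1, 5: 2}
See 3: counts = {4: 1, 5: 2, 3: 1}
See 5: counts = {4: 1, 5: 3, 3: 1}
See 5: counts = {4: 1, 5: 4, 3: 1}
See 4: counts = {4: 2, 5: 4, 3: 1}
See 4: counts = {4: 3, 5: 4, 3: 1}

{4: 3, 5: 4, 3: 1}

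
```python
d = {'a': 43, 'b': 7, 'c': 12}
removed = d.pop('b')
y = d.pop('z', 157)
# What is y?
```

After line 1: d = {'a': 43, 'b': 7, 'c': 12}
After line 2 (pop 'b' returns 7): d = {'a': 43, 'c': 12}, removed = 7
After line 3 (pop 'z' missing, returns default 157): d = {'a': 43, 'c': 12}, y = 157

157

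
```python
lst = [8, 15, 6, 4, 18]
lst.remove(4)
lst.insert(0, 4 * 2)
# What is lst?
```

After line 1: lst = [8, 15, 6, 4, 18]
After line 2 (remove first 4): lst = [8, 15, 6, 18]
After line 3 (insert 8 at index 0): lst = [8, 8, 15, 6, 18]

[8, 8, 15, 6, 18]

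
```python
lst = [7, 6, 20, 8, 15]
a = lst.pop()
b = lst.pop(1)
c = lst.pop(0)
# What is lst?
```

After line 1: lst = [7, 6, 20, 8, 15]
After line 2 (pop() -> a = 15): lst = [7, 6, 20, 8]
After line 3 (pop(1) -> b = 6): lst = [7, 20, 8]
After line 4 (pop(0) -> c = 7): lst = [20, 8]

[20, 8]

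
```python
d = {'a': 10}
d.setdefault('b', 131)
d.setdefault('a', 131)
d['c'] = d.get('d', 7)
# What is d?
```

After line 1: d = {'a': 10}
After line 2 (setdefault adds 'b'=131): d = {'a': 10, 'b': 131}
After line 3 (setdefault 'a' no-op, already exists): d = {'a': 10, 'b': 131}
After line 4 (get('d', 7) returns default since 'd' not in d): d = {'a': 10, 'b': 131, 'c': 7}

{'a': 10, 'b': 131, 'c': 7}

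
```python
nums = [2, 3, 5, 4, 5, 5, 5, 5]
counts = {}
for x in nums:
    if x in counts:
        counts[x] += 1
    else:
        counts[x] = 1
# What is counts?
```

Initial: counts = {}, nums = [2, 3, 5, 4, 5, 5, 5, 5]
See 2: counts = {2: 1}
See 3: counts = {2: 1, 3: 1}
See 5: counts = {2: 1, 3: 1, 5: 1}
See 4: counts = {2: 1, 3: 1, 5: 1, 4: 1}
See 5: counts = {2: 1, 3: 1, 5: 2, 4: 1}
See 5: counts = {2: 1, 3: 1, 5: 3, 4: 1}
See 5: counts = {2: 1, 3: 1, 5: 4, 4: 1}
See 5: counts = {2: 1, 3: 1, 5: 5, 4: 1}

{2: 1, 3: 1, 5: 5, 4: 1}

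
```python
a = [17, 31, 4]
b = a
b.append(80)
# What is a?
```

After line 1: a = [17, 31, 4]
After line 2 (b = a is an alias, same object): a = [17, 31, 4], b = [17, 31, 4]
After line 3 (b.append mutates the shared list): a = [17, 31, 4, 80], b = [17, 31, 4, 80]

[17, 31, 4, 80]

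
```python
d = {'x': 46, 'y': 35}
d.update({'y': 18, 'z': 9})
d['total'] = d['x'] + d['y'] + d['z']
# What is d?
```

After line 1: d = {'x': 46, 'y': 35}
After line 2 (y overwritten, z added): d = {'x': 46, 'y': 18, 'z': 9}
After line 3 (total = 46 + 18 + 9 = 73): d = {'x': 46, 'y': 18, 'z': 9, 'total': 73}

{'x': 46, 'y': 18, 'z': 9, 'total': 73}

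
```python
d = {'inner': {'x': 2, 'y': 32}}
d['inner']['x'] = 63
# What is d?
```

After line 1: d = {'inner': {'x': 2, 'y': 32}}
After line 2 (inner x overwritten): d = {'inner': {'x': 63, 'y': 32}}

{'inner': {'x': 63, 'y': 32}}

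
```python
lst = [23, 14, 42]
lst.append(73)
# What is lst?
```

[23, 14, 42, 73]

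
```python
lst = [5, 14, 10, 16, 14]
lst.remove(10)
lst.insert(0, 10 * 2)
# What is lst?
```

After line 1: lst = [5, 14, 10, 16, 14]
After line 2 (remove first 10): lst = [5, 14, 16, 14]
After line 3 (insert 20 at index 0): lst = [20, 5, 14, 16, 14]

[20, 5, 14, 16, 14]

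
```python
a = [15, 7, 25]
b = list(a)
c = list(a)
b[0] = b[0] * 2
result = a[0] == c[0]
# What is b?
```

After line 1: a = [15, 7, 25]
After line 2 (b = list(a), copy): a = [15, 7, 25], b = [15, 7, 25]
After line 3 (c = list(a) is a copy, new object): c = [15, 7, 25]
After line 4 (b[0] = 15 * 2 = 30; only b mutates (copy)): a = [15, 7, 25], b = [30, 7, 25], c = [15, 7, 25]
After line 5 (a[0] = 15, c[0] = 15; result = True)

[30, 7, 25]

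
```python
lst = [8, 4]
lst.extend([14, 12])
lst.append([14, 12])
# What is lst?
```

After line 1: lst = [8, 4]
After line 2 (extend unpacks [14, 12]): lst = [8, 4, 14, 12]
After line 3 (append adds [14, 12] as single element): lst = [8, 4, 14, 12, [14, 12]]

[8, 4, 14, 12, [14, 12]]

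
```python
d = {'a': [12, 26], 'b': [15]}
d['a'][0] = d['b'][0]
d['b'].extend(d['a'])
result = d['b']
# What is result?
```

After line 1: d = {'a': [12, 26], 'b': [15]}
After line 2 (a[0] = b[0] = 15): d = {'a': [15, 26], 'b': [15]}
After line 3 (b.extend(a) appends [15, 26]): d = {'a': [15, 26], 'b': [15, 15, 26]}
After line 4: result = d['b'] = [15, 15, 26]

[15, 15, 26]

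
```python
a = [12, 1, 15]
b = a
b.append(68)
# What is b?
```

After line 1: a = [12, 1, 15]
After line 2 (b = a is an alias, same object): a = [12, 1, 15], b = [12, 1, 15]
After line 3 (b.append mutates the shared list): a = [12, 1, 15, 68], b = [12, 1, 15, 68]

[12, 1, 15, 68]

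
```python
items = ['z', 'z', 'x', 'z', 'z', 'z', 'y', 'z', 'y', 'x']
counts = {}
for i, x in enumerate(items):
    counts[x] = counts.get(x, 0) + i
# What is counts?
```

Initial: counts = {}, items = ['z', 'z', 'x', 'z', 'z', 'z', 'y', 'z', 'y', 'x']
i=0, x='z': counts = {'z': 0}
i=1, x='z': counts = {'z': 1}
i=2, x='x': counts = {'z': 1, 'x': 2}
i=3, x='z': counts = {'z': 4, 'x': 2}
i=4, x='z': counts = {'z': 8, 'x': 2}
i=5, x='z': counts = {'z': 13, 'x': 2}
i=6, x='y': counts = {'z': 13, 'x': 2, 'y': 6}
i=7, x='z': counts = {'z': 20, 'x': 2, 'y': 6}
i=8, x='y': counts = {'z': 20, 'x': 2, 'y': 14}
i=9, x='x': counts = {'z': 20, 'x': 11, 'y': 14}

{'z': 20, 'x': 11, 'y': 14}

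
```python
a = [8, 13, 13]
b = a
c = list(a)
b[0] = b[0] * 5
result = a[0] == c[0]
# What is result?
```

After line 1: a = [8, 13, 13]
After line 2 (b = a, alias): a = [8, 13, 13], b = [8, 13, 13]
After line 3 (c = list(a) is a copy, new object): c = [8, 13, 13]
After line 4 (b[0] = 8 * 5 = 40; mutates shared a/b): a = b = [40, 13, 13], c = [8, 13, 13]
After line 5 (a[0] = 40, c[0] = 8; result = False)

False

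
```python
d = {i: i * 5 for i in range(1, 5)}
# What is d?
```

{1: 5, 2: 10, 3: 15, 4: 20}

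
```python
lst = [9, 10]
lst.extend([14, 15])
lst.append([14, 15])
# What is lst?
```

After line 1: lst = [9, 10]
After line 2 (extend unpacks [14, 15]): lst = [9, 10, 14, 15]
After line 3 (append adds [14, 15] as single element): lst = [9, 10, 14, 15, [14, 15]]

[9, 10, 14, 15, [14, 15]]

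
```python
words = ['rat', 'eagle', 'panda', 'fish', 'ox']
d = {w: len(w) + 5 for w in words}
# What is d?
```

{'rat': 8, 'eagle': 10, 'panda': 10, 'fish': 9, 'ox': 7}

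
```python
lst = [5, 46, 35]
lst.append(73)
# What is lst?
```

[5, 46, 35, 73]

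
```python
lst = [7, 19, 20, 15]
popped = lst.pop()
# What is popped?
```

15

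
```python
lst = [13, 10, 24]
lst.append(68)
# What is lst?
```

[13, 10, 24, 68]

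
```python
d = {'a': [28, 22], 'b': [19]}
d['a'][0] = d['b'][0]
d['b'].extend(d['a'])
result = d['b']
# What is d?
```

After line 1: d = {'a': [28, 22], 'b': [19]}
After line 2 (a[0] = b[0] = 19): d = {'a': [19, 22], 'b': [19]}
After line 3 (b.extend(a) appends [19, 22]): d = {'a': [19, 22], 'b': [19, 19, 22]}
After line 4: result = d['b'] = [19, 19, 22]

{'a': [19, 22], 'b': [19, 19, 22]}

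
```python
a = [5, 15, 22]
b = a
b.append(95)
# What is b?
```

After line 1: a = [5, 15, 22]
After line 2 (b = a is an alias, same object): a = [5, 15, 22], b = [5, 15, 22]
After line 3 (b.append mutates the shared list): a = [5, 15, 22, 95], b = [5, 15, 22, 95]

[5, 15, 22, 95]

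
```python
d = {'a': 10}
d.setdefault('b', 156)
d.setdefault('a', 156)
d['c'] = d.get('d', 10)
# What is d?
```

After line 1: d = {'a': 10}
After line 2 (setdefault adds 'b'=156): d = {'a': 10, 'b': 156}
After line 3 (setdefault 'a' no-op, already exists): d = {'a': 10, 'b': 156}
After line 4 (get('d', 10) returns default since 'd' not in d): d = {'a': 10, 'b': 156, 'c': 10}

{'a': 10, 'b': 156, 'c': 10}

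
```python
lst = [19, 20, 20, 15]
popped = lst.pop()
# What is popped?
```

15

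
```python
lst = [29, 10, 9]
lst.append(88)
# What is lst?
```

[29, 10, 9, 88]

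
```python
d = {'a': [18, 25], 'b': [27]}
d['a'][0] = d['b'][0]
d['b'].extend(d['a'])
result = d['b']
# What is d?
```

After line 1: d = {'a': [18, 25], 'b': [27]}
After line 2 (a[0] = b[0] = 27): d = {'a': [27, 25], 'b': [27]}
After line 3 (b.extend(a) appends [27, 25]): d = {'a': [27, 25], 'b': [27, 27, 25]}
After line 4: result = d['b'] = [27, 27, 25]

{'a': [27, 25], 'b': [27, 27, 25]}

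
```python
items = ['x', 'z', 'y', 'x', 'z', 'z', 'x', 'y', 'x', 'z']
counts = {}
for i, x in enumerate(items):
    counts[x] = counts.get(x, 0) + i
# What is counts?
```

Initial: counts = {}, items = ['x', 'z', 'y', 'x', 'z', 'z', 'x', 'y', 'x', 'z']
i=0, x='x': counts = {'x': 0}
i=1, x='z': counts = {'x': 0, 'z': 1}
i=2, x='y': counts = {'x': 0, 'z': 1, 'y': 2}
i=3, x='x': counts = {'x': 3, 'z': 1, 'y': 2}
i=4, x='z': counts = {'x': 3, 'z': 5, 'y': 2}
i=5, x='z': counts = {'x': 3, 'z': 10, 'y': 2}
i=6, x='x': counts = {'x': 9, 'z': 10, 'y': 2}
i=7, x='y': counts = {'x': 9, 'z': 10, 'y': 9}
i=8, x='x': counts = {'x': 17, 'z': 10, 'y': 9}
i=9, x='z': counts = {'x': 17, 'z': 19, 'y': 9}

{'x': 17, 'z': 19, 'y': 9}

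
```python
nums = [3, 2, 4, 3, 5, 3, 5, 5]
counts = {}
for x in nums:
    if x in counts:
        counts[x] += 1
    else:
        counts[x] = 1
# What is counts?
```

Initial: counts = {}, nums = [3, 2, 4, 3, 5, 3, 5, 5]
See 3: counts = {3: 1}
See 2: counts = {3: 1, 2: 1}
See 4: counts = {3: 1, 2: 1, 4: 1}
See 3: counts = {3: 2, 2: 1, 4: 1}
See 5: counts = {3: 2, 2: 1, 4: 1, 5: 1}
See 3: counts = {3: 3, 2: 1, 4: 1, 5: 1}
See 5: counts = {3: 3, 2: 1, 4: 1, 5: 2}
See 5: counts = {3: 3, 2: 1, 4: 1, 5: 3}

{3: 3, 2: 1, 4: 1, 5: 3}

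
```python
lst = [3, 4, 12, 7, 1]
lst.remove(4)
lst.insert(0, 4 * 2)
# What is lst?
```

After line 1: lst = [3, 4, 12, 7, 1]
After line 2 (remove first 4): lst = [3, 12, 7, 1]
After line 3 (insert 8 at index 0): lst = [8, 3, 12, 7, 1]

[8, 3, 12, 7, 1]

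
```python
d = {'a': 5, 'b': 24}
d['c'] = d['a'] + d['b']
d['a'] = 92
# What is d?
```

After line 1: d = {'a': 5, 'b': 24}
After line 2 (d['c'] = 5 + 24): d = {'a': 5, 'b': 24, 'c': 29}
After line 3: d = {'a': 92, 'b': 24, 'c': 29}

{'a': 92, 'b': 24, 'c': 29}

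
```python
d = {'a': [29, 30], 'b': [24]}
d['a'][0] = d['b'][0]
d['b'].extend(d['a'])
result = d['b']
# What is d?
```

After line 1: d = {'a': [29, 30], 'b': [24]}
After line 2 (a[0] = b[0] = 24): d = {'a': [24, 30], 'b': [24]}
After line 3 (b.extend(a) appends [24, 30]): d = {'a': [24, 30], 'b': [24, 24, 30]}
After line 4: result = d['b'] = [24, 24, 30]

{'a': [24, 30], 'b': [24, 24, 30]}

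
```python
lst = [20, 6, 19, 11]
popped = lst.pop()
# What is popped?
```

11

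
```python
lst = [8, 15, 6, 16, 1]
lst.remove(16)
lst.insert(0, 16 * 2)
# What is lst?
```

After line 1: lst = [8, 15, 6, 16, 1]
After line 2 (remove first 16): lst = [8, 15, 6, 1]
After line 3 (insert 32 at index 0): lst = [32, 8, 15, 6, 1]

[32, 8, 15, 6, 1]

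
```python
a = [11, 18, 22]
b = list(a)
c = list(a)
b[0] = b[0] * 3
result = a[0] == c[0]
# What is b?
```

After line 1: a = [11, 18, 22]
After line 2 (b = list(a), copy): a = [11, 18, 22], b = [11, 18, 22]
After line 3 (c = list(a) is a copy, new object): c = [11, 18, 22]
After line 4 (b[0] = 11 * 3 = 33; only b mutates (copy)): a = [11, 18, 22], b = [33, 18, 22], c = [11, 18, 22]
After line 5 (a[0] = 11, c[0] = 11; result = True)

[33, 18, 22]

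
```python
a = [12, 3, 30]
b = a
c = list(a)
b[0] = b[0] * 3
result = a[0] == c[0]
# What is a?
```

After line 1: a = [12, 3, 30]
After line 2 (b = a, alias): a = [12, 3, 30], b = [12, 3, 30]
After line 3 (c = list(a) is a copy, new object): c = [12, 3, 30]
After line 4 (b[0] = 12 * 3 = 36; mutates shared a/b): a = b = [36, 3, 30], c = [12, 3, 30]
After line 5 (a[0] = 36, c[0] = 12; result = False)

[36, 3, 30]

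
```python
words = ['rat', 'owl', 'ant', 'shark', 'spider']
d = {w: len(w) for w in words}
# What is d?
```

{'rat': 3, 'owl': 3, 'ant': 3, 'shark': 5, 'spider': 6}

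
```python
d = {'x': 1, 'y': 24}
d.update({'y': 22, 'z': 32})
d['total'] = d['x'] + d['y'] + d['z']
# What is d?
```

After line 1: d = {'x': 1, 'y': 24}
After line 2 (y overwritten, z added): d = {'x': 1, 'y': 22, 'z': 32}
After line 3 (total = 1 + 22 + 32 = 55): d = {'x': 1, 'y': 22, 'z': 32, 'total': 55}

{'x': 1, 'y': 22, 'z': 32, 'total': 55}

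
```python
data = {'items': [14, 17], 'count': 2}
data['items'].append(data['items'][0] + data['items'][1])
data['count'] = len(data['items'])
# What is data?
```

After line 1: data = {'items': [14, 17], 'count': 2}
After line 2 (append 14 + 17 = 31): data = {'items': [14, 17, 31], 'count': 2}
After line 3 (count = len(items) = 3): data = {'items': [14, 17, 31], 'count': 3}

{'items': [14, 17, 31], 'count': 3}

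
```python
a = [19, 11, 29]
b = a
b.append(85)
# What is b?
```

After line 1: a = [19, 11, 29]
After line 2 (b = a is an alias, same object): a = [19, 11, 29], b = [19, 11, 29]
After line 3 (b.append mutates the shared list): a = [19, 11, 29, 85], b = [19, 11, 29, 85]

[19, 11, 29, 85]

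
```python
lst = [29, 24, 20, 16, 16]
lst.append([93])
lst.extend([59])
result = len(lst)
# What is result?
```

After line 1: lst = [29, 24, 20, 16, 16]
After line 2 (append adds [93] as single element): lst = [29, 24, 20, 16, 16, [93]]
After line 3 (extend unpacks [59], adds 59): lst = [29, 24, 20, 16, 16, [93], 59]
After line 4: result = len(lst) = 7

7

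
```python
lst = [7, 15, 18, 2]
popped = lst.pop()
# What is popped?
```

2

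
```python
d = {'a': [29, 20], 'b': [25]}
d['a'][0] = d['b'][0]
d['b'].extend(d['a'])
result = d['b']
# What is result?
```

After line 1: d = {'a': [29, 20], 'b': [25]}
After line 2 (a[0] = b[0] = 25): d = {'a': [25, 20], 'b': [25]}
After line 3 (b.extend(a) appends [25, 20]): d = {'a': [25, 20], 'b': [25, 25, 20]}
After line 4: result = d['b'] = [25, 25, 20]

[25, 25, 20]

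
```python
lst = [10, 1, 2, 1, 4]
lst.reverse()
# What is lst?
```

[4, 1, 2, 1, 10]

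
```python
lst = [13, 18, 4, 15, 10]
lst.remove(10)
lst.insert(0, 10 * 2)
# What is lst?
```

After line 1: lst = [13, 18, 4, 15, 10]
After line 2 (remove first 10): lst = [13, 18, 4, 15]
After line 3 (insert 20 at index 0): lst = [20, 13, 18, 4, 15]

[20, 13, 18, 4, 15]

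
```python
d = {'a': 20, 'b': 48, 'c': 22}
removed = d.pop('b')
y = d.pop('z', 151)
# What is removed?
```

After line 1: d = {'a': 20, 'b': 48, 'c': 22}
After line 2 (pop 'b' returns 48): d = {'a': 20, 'c': 22}, removed = 48
After line 3 (pop 'z' missing, returns default 151): d = {'a': 20, 'c': 22}, y = 151

48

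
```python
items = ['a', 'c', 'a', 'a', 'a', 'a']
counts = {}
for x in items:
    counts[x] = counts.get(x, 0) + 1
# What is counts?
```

Initial: counts = {}, items = ['a', 'c', 'a', 'a', 'a', 'a']
See 'a': counts = {'a': 1}
See 'c': counts = {'a': 1, 'c': 1}
See 'a': counts = {'a': 2, 'c': 1}
See 'a': counts = {'a': 3, 'c': 1}
See 'a': counts = {'a': 4, 'c': 1}
See 'a': counts = {'a': 5, 'c': 1}

{'a': 5, 'c': 1}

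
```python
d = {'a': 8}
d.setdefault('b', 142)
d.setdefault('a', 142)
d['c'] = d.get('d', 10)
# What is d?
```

After line 1: d = {'a': 8}
After line 2 (setdefault adds 'b'=142): d = {'a': 8, 'b': 142}
After line 3 (setdefault 'a' no-op, already exists): d = {'a': 8, 'b': 142}
After line 4 (get('d', 10) returns default since 'd' not in d): d = {'a': 8, 'b': 142, 'c': 10}

{'a': 8, 'b': 142, 'c': 10}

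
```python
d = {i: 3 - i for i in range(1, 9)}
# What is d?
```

{1: 2, 2: 1, 3: 0, 4: -1, 5: -2, 6: -3, 7: -4, 8: -5}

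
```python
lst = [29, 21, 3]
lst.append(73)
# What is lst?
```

[29, 21, 3, 73]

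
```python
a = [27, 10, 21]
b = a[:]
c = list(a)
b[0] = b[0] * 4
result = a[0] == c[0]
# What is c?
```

After line 1: a = [27, 10, 21]
After line 2 (b = a[:], copy): a = [27, 10, 21], b = [27, 10, 21]
After line 3 (c = list(a) is a copy, new object): c = [27, 10, 21]
After line 4 (b[0] = 27 * 4 = 108; only b mutates (copy)): a = [27, 10, 21], b = [108, 10, 21], c = [27, 10, 21]
After line 5 (a[0] = 27, c[0] = 27; result = True)

[27, 10, 21]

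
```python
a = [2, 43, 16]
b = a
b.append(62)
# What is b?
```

After line 1: a = [2, 43, 16]
After line 2 (b = a is an alias, same object): a = [2, 43, 16], b = [2, 43, 16]
After line 3 (b.append mutates the shared list): a = [2, 43, 16, 62], b = [2, 43, 16, 62]

[2, 43, 16, 62]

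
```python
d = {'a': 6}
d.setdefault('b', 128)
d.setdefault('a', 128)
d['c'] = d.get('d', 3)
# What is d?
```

After line 1: d = {'a': 6}
After line 2 (setdefault adds 'b'=128): d = {'a': 6, 'b': 128}
After line 3 (setdefault 'a' no-op, already exists): d = {'a': 6, 'b': 128}
After line 4 (get('d', 3) returns default since 'd' not in d): d = {'a': 6, 'b': 128, 'c': 3}

{'a': 6, 'b': 128, 'c': 3}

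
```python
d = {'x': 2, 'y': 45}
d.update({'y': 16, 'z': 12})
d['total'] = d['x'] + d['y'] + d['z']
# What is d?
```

After line 1: d = {'x': 2, 'y': 45}
After line 2 (y overwritten, z added): d = {'x': 2, 'y': 16, 'z': 12}
After line 3 (total = 2 + 16 + 12 = 30): d = {'x': 2, 'y': 16, 'z': 12, 'total': 30}

{'x': 2, 'y': 16, 'z': 12, 'total': 30}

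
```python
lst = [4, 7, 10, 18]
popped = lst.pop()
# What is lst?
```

[4, 7, 10]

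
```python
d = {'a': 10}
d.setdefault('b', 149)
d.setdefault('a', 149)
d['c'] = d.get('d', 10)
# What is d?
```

After line 1: d = {'a': 10}
After line 2 (setdefault adds 'b'=149): d = {'a': 10, 'b': 149}
After line 3 (setdefault 'a' no-op, already exists): d = {'a': 10, 'b': 149}
After line 4 (get('d', 10) returns default since 'd' not in d): d = {'a': 10, 'b': 149, 'c': 10}

{'a': 10, 'b': 149, 'c': 10}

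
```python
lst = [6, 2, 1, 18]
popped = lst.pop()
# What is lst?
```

[6, 2, 1]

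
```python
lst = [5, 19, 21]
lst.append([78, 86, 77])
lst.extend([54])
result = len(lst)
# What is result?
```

After line 1: lst = [5, 19, 21]
After line 2 (append adds [78, 86, 77] as single element): lst = [5, 19, 21, [78, 86, 77]]
After line 3 (extend unpacks [54], adds 54): lst = [5, 19, 21, [78, 86, 77], 54]
After line 4: result = len(lst) = 5

5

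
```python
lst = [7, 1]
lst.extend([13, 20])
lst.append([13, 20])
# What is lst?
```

After line 1: lst = [7, 1]
After line 2 (extend unpacks [13, 20]): lst = [7, 1, 13, 20]
After line 3 (append adds [13, 20] as single element): lst = [7, 1, 13, 20, [13, 20]]

[7, 1, 13, 20, [13, 20]]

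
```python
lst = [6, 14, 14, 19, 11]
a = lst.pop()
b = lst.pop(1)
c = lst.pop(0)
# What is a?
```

After line 1: lst = [6, 14, 14, 19, 11]
After line 2 (pop() -> a = 11): lst = [6, 14, 14, 19]
After line 3 (pop(1) -> b = 14): lst = [6, 14, 19]
After line 4 (pop(0) -> c = 6): lst = [14, 19]

11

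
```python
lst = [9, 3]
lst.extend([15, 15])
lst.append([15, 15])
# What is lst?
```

After line 1: lst = [9, 3]
After line 2 (extend unpacks [15, 15]): lst = [9, 3, 15, 15]
After line 3 (append adds [15, 15] as single element): lst = [9, 3, 15, 15, [15, 15]]

[9, 3, 15, 15, [15, 15]]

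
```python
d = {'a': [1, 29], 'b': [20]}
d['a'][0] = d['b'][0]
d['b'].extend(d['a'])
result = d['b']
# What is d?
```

After line 1: d = {'a': [1, 29], 'b': [20]}
After line 2 (a[0] = b[0] = 20): d = {'a': [20, 29], 'b': [20]}
After line 3 (b.extend(a) appends [20, 29]): d = {'a': [20, 29], 'b': [20, 20, 29]}
After line 4: result = d['b'] = [20, 20, 29]

{'a': [20, 29], 'b': [20, 20, 29]}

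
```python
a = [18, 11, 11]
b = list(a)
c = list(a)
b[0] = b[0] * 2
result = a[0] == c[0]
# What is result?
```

After line 1: a = [18, 11, 11]
After line 2 (b = list(a), copy): a = [18, 11, 11], b = [18, 11, 11]
After line 3 (c = list(a) is a copy, new object): c = [18, 11, 11]
After line 4 (b[0] = 18 * 2 = 36; only b mutates (copy)): a = [18, 11, 11], b = [36, 11, 11], c = [18, 11, 11]
After line 5 (a[0] = 18, c[0] = 18; result = True)

True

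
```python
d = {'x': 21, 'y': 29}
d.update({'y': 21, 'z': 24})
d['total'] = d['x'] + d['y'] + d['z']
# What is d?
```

After line 1: d = {'x': 21, 'y': 29}
After line 2 (y overwritten, z added): d = {'x': 21, 'y': 21, 'z': 24}
After line 3 (total = 21 + 21 + 24 = 66): d = {'x': 21, 'y': 21, 'z': 24, 'total': 66}

{'x': 21, 'y': 21, 'z': 24, 'total': 66}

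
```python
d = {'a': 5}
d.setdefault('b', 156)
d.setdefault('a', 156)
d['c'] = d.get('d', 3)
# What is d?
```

After line 1: d = {'a': 5}
After line 2 (setdefault adds 'b'=156): d = {'a': 5, 'b': 156}
After line 3 (setdefault 'a' no-op, already exists): d = {'a': 5, 'b': 156}
After line 4 (get('d', 3) returns default since 'd' not in d): d = {'a': 5, 'b': 156, 'c': 3}

{'a': 5, 'b': 156, 'c': 3}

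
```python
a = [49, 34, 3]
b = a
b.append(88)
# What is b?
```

After line 1: a = [49, 34, 3]
After line 2 (b = a is an alias, same object): a = [49, 34, 3], b = [49, 34, 3]
After line 3 (b.append mutates the shared list): a = [49, 34, 3, 88], b = [49, 34, 3, 88]

[49, 34, 3, 88]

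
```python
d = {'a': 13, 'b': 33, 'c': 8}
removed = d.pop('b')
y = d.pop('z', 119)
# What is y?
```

After line 1: d = {'a': 13, 'b': 33, 'c': 8}
After line 2 (pop 'b' returns 33): d = {'a': 13, 'c': 8}, removed = 33
After line 3 (pop 'z' missing, returns default 119): d = {'a': 13, 'c': 8}, y = 119

119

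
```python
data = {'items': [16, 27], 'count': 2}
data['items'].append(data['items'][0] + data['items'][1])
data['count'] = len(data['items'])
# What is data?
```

After line 1: data = {'items': [16, 27], 'count': 2}
After line 2 (append 16 + 27 = 43): data = {'items': [16, 27, 43], 'count': 2}
After line 3 (count = len(items) = 3): data = {'items': [16, 27, 43], 'count': 3}

{'items': [16, 27, 43], 'count': 3}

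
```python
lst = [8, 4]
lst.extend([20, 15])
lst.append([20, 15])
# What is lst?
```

After line 1: lst = [8, 4]
After line 2 (extend unpacks [20, 15]): lst = [8, 4, 20, 15]
After line 3 (append adds [20, 15] as single element): lst = [8, 4, 20, 15, [20, 15]]

[8, 4, 20, 15, [20, 15]]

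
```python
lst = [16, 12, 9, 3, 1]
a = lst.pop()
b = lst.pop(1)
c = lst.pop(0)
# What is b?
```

After line 1: lst = [16, 12, 9, 3, 1]
After line 2 (pop() -> a = 1): lst = [16, 12, 9, 3]
After line 3 (pop(1) -> b = 12): lst = [16, 9, 3]
After line 4 (pop(0) -> c = 16): lst = [9, 3]

12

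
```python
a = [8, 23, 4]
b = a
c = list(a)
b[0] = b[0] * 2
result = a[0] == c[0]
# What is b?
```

After line 1: a = [8, 23, 4]
After line 2 (b = a, alias): a = [8, 23, 4], b = [8, 23, 4]
After line 3 (c = list(a) is a copy, new object): c = [8, 23, 4]
After line 4 (b[0] = 8 * 2 = 16; mutates shared a/b): a = b = [16, 23, 4], c = [8, 23, 4]
After line 5 (a[0] = 16, c[0] = 8; result = False)

[16, 23, 4]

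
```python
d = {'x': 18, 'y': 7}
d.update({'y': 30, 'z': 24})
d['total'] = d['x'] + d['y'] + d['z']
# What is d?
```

After line 1: d = {'x': 18, 'y': 7}
After line 2 (y overwritten, z added): d = {'x': 18, 'y': 30, 'z': 24}
After line 3 (total = 18 + 30 + 24 = 72): d = {'x': 18, 'y': 30, 'z': 24, 'total': 72}

{'x': 18, 'y': 30, 'z': 24, 'total': 72}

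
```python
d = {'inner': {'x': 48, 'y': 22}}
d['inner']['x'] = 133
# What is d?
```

After line 1: d = {'inner': {'x': 48, 'y': 22}}
After line 2 (inner x overwritten): d = {'inner': {'x': 133, 'y': 22}}

{'inner': {'x': 133, 'y': 22}}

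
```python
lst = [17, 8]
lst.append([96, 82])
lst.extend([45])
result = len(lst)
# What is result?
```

After line 1: lst = [17, 8]
After line 2 (append adds [96, 82] as single element): lst = [17, 8, [96, 82]]
After line 3 (extend unpacks [45], adds 45): lst = [17, 8, [96, 82], 45]
After line 4: result = len(lst) = 4

4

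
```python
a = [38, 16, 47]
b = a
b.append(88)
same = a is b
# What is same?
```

After line 1: a = [38, 16, 47]
After line 2 (b = a is an alias, same object): a = [38, 16, 47], b = [38, 16, 47]
After line 3 (b.append mutates the shared list): a = [38, 16, 47, 88], b = [38, 16, 47, 88]
After line 4 (same = a is b; same object -> True): same = True

True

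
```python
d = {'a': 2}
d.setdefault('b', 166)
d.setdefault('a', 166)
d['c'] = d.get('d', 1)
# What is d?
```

After line 1: d = {'a': 2}
After line 2 (setdefault adds 'b'=166): d = {'a': 2, 'b': 166}
After line 3 (setdefault 'a' no-op, already exists): d = {'a': 2, 'b': 166}
After line 4 (get('d', 1) returns default since 'd' not in d): d = {'a': 2, 'b': 166, 'c': 1}

{'a': 2, 'b': 166, 'c': 1}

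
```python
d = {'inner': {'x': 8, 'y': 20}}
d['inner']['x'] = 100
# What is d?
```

After line 1: d = {'inner': {'x': 8, 'y': 20}}
After line 2 (inner x overwritten): d = {'inner': {'x': 100, 'y': 20}}

{'inner': {'x': 100, 'y': 20}}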